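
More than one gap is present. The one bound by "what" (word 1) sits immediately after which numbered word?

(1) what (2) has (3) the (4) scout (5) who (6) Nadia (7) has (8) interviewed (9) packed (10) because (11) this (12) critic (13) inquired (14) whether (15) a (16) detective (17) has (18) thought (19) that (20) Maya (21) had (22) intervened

The displaced element is "what" (word 1).
It functions as the direct object of "packed", so the gap sits immediately after word 9 ("packed").
Base order: The scout who Nadia has interviewed has packed what because this critic inquired whether a detective has thought that Maya had intervened.

9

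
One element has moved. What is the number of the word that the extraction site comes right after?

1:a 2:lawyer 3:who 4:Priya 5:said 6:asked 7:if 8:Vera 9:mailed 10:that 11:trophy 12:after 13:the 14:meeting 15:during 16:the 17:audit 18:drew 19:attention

5

The displaced element is "a lawyer" (word 2).
It is linked across 1 clause boundary (Ø).
It functions as the subject of "asked", so the gap sits immediately after word 5 ("said").
Base order: Priya said a lawyer asked if Vera mailed that trophy after the meeting during the audit.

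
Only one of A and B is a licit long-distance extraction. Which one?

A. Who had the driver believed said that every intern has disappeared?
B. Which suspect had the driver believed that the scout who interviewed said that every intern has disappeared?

In B, the wh-phrase is extracted from inside a complex-NP island (relative clause) (introduced by "who"), which blocks movement.
In A, the extraction path crosses only that-complement boundaries, which are transparent.
So A is grammatical.

A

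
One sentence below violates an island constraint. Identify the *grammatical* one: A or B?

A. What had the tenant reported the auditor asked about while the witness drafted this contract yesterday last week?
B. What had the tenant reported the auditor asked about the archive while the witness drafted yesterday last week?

In B, the wh-phrase is extracted from inside an adjunct island (introduced by "while"), which blocks movement.
In A, the extraction path crosses only that-complement boundaries, which are transparent.
So A is grammatical.

A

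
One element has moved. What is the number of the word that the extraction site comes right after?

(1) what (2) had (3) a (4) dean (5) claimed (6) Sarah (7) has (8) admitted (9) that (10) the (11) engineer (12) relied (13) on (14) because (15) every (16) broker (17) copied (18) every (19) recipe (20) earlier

The displaced element is "what" (word 1).
It is linked across 2 clause boundaries (Ø → that).
It functions as the object of the preposition "on" of "relied", so the gap sits immediately after word 13 ("on").
Base order: A dean had claimed Sarah has admitted that the engineer relied on what because every broker copied every recipe earlier.

13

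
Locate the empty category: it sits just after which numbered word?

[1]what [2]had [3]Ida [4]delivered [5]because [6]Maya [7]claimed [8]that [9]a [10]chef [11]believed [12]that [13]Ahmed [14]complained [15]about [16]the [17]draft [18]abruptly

4

The displaced element is "what" (word 1).
It functions as the direct object of "delivered", so the gap sits immediately after word 4 ("delivered").
Base order: Ida had delivered what because Maya claimed that a chef believed that Ahmed complained about the draft abruptly.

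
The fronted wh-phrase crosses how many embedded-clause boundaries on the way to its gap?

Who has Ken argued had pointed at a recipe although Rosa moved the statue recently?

"who" is extracted from the subject of "pointed".
Boundaries crossed, outermost first: [Ø] — 1 in total.

1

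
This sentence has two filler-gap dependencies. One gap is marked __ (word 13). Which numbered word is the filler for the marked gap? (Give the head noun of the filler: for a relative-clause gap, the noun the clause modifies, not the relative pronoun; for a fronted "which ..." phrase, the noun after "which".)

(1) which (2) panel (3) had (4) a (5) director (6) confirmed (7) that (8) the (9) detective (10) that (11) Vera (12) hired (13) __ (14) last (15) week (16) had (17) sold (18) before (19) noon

The marked gap is inside the relative clause, the direct object of "hired".
Its filler is the head noun "detective" (via "that"), at word 9.
(The other dependency links word 2 to a gap after word 17.)

9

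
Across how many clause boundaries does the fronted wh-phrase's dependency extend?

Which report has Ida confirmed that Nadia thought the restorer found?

"which report" is extracted from the object of "found".
Boundaries crossed, outermost first: [that], [Ø] — 2 in total.

2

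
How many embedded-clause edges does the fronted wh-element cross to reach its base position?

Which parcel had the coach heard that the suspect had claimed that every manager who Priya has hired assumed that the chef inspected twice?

"which parcel" is extracted from the object of "inspected".
Boundaries crossed, outermost first: [that], [that], [that] — 3 in total.

3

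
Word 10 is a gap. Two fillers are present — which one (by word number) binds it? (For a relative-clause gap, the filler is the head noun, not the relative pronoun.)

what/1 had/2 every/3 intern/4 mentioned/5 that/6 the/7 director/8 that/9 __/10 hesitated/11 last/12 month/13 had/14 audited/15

The marked gap is inside the relative clause, the subject of "hesitated".
Its filler is the head noun "director" (via "that"), at word 8.
(The other dependency links word 1 to a gap after word 15.)

8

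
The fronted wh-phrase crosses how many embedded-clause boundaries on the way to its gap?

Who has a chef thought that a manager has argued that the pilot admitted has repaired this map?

"who" is extracted from the subject of "repaired".
Boundaries crossed, outermost first: [that], [that], [Ø] — 3 in total.

3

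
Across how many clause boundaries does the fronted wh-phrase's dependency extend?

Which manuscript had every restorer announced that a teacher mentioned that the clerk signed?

"which manuscript" is extracted from the object of "signed".
Boundaries crossed, outermost first: [that], [that] — 2 in total.

2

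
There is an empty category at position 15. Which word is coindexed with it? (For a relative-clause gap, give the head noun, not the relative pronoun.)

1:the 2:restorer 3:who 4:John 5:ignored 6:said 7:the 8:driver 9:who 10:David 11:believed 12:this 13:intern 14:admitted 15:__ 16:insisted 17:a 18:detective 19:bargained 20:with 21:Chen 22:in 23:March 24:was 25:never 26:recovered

8

The gap at 15 is the subject of "insisted", inside a relative clause.
The relative pronoun is "who" (word 9); it is bound by the head noun immediately before it.
Its filler is the head noun "driver", at word 8.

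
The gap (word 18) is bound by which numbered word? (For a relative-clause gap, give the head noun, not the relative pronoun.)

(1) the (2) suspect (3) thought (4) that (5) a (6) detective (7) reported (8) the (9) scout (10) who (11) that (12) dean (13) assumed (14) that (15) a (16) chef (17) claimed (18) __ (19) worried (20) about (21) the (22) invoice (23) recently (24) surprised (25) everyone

The gap at 18 is the subject of "worried", inside a relative clause.
The relative pronoun is "who" (word 10); it is bound by the head noun immediately before it.
Its filler is the head noun "scout", at word 9.

9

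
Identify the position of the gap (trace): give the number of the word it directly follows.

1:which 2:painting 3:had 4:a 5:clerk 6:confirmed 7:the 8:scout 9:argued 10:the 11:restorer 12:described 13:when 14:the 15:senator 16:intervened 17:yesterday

The displaced element is "which painting" (word 2).
It is linked across 2 clause boundaries (Ø → Ø).
It functions as the direct object of "described", so the gap sits immediately after word 12 ("described").
Base order: A clerk had confirmed the scout argued the restorer described which painting when the senator intervened yesterday.

12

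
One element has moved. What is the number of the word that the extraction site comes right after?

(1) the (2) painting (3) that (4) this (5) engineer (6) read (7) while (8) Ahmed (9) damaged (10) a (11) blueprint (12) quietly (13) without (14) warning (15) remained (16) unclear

6

The displaced element is "the painting" (word 2).
It functions as the direct object of "read", so the gap sits immediately after word 6 ("read").
Base order: This engineer read the painting while Ahmed damaged a blueprint quietly without warning.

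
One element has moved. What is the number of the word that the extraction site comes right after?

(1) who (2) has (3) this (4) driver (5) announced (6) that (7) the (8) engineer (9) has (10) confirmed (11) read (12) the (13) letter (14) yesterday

The displaced element is "who" (word 1).
It is linked across 2 clause boundaries (that → Ø).
It functions as the subject of "read", so the gap sits immediately after word 10 ("confirmed").
Base order: This driver has announced that the engineer has confirmed that who read the letter yesterday.

10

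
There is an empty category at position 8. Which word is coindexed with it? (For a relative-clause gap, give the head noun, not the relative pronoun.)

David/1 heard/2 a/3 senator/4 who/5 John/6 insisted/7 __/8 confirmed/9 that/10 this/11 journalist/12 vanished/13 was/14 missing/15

The gap at 8 is the subject of "confirmed", inside a relative clause.
The relative pronoun is "who" (word 5); it is bound by the head noun immediately before it.
Its filler is the head noun "senator", at word 4.

4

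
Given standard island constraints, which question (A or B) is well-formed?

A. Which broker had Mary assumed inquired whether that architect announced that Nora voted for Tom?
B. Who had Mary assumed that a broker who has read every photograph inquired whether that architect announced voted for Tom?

In B, the wh-phrase is extracted from inside a wh-island (introduced by "whether"), which blocks movement.
In A, the extraction path crosses only that-complement boundaries, which are transparent.
So A is grammatical.

A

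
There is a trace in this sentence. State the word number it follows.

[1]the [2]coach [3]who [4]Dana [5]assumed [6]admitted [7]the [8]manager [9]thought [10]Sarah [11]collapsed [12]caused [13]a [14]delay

The displaced element is "the coach" (word 2).
It is linked across 1 clause boundary (Ø).
It functions as the subject of "admitted", so the gap sits immediately after word 5 ("assumed").
Base order: Dana assumed that the coach admitted the manager thought Sarah collapsed.

5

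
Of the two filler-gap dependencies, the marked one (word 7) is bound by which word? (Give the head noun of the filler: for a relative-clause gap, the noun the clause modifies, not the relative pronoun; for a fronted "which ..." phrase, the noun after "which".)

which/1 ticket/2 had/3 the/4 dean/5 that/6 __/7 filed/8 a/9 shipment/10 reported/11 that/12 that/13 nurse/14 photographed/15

The marked gap is inside the relative clause, the subject of "filed".
Its filler is the head noun "dean" (via "that"), at word 5.
(The other dependency links word 2 to a gap after word 15.)

5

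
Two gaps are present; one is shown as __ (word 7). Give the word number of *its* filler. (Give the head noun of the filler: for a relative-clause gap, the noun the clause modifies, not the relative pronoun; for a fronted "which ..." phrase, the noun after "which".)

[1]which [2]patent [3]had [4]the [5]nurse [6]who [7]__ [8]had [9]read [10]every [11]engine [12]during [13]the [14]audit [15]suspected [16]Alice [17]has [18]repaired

The marked gap is inside the relative clause, the subject of "read".
Its filler is the head noun "nurse" (via "who"), at word 5.
(The other dependency links word 2 to a gap after word 18.)

5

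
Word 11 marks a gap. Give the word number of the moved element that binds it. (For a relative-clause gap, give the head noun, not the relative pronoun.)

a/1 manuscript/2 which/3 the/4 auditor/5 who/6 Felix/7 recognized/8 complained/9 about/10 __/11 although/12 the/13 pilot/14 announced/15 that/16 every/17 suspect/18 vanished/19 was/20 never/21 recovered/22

The gap at 11 is the prepositional object of "complained", inside a relative clause.
The relative pronoun is "which" (word 3); it is bound by the head noun immediately before it.
Its filler is the head noun "manuscript", at word 2.

2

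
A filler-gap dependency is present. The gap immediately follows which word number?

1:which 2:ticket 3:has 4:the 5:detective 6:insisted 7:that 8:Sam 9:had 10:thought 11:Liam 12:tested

The displaced element is "which ticket" (word 2).
It is linked across 2 clause boundaries (that → Ø).
It functions as the direct object of "tested", so the gap sits immediately after word 12 ("tested").
Base order: The detective has insisted that Sam had thought Liam tested which ticket.

12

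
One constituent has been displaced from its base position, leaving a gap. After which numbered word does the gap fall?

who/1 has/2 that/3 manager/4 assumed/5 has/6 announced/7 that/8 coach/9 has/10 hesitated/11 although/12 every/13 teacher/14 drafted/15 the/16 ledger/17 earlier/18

The displaced element is "who" (word 1).
It is linked across 1 clause boundary (Ø).
It functions as the subject of "announced", so the gap sits immediately after word 5 ("assumed").
Base order: That manager has assumed that who has announced that coach has hesitated although every teacher drafted the ledger earlier.

5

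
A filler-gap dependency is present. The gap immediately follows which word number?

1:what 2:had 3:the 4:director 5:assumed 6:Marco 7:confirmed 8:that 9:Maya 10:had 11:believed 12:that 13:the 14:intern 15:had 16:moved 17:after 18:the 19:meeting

The displaced element is "what" (word 1).
It is linked across 3 clause boundaries (Ø → that → that).
It functions as the direct object of "moved", so the gap sits immediately after word 16 ("moved").
Base order: The director had assumed Marco confirmed that Maya had believed that the intern had moved what after the meeting.

16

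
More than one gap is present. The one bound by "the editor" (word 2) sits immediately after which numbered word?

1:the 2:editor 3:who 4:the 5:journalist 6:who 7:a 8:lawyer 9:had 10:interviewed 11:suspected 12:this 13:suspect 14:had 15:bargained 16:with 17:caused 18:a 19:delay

16

The displaced element is "the editor" (word 2).
It is linked across 1 clause boundary (Ø).
It functions as the object of the preposition "with" of "bargained", so the gap sits immediately after word 16 ("with").
Base order: The journalist who a lawyer had interviewed suspected this suspect had bargained with the editor.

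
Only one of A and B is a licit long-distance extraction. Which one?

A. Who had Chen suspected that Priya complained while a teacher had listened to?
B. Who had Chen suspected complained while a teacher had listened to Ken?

In A, the wh-phrase is extracted from inside an adjunct island (introduced by "while"), which blocks movement.
In B, the extraction path crosses only that-complement boundaries, which are transparent.
So B is grammatical.

B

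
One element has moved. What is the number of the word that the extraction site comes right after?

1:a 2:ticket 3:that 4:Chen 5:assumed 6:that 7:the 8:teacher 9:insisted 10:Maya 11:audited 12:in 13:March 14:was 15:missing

11

The displaced element is "a ticket" (word 2).
It is linked across 2 clause boundaries (that → Ø).
It functions as the direct object of "audited", so the gap sits immediately after word 11 ("audited").
Base order: Chen assumed that the teacher insisted Maya audited a ticket in March.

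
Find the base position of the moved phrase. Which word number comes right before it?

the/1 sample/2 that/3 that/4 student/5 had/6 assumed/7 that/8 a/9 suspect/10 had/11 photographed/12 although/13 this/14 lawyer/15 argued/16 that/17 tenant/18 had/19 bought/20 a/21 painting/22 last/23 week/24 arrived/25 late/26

The displaced element is "the sample" (word 2).
It is linked across 1 clause boundary (that).
It functions as the direct object of "photographed", so the gap sits immediately after word 12 ("photographed").
Base order: That student had assumed that a suspect had photographed the sample although this lawyer argued that tenant had bought a painting last week.

12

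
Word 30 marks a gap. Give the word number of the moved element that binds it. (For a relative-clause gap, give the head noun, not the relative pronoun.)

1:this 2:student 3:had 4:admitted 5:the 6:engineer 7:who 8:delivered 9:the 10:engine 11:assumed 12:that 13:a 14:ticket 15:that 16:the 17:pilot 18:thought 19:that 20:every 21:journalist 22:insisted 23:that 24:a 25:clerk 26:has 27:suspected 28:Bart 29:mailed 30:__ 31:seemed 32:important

14

The gap at 30 is the object of "mailed", inside a relative clause.
The relative pronoun is "that" (word 15); it is bound by the head noun immediately before it.
Its filler is the head noun "ticket", at word 14.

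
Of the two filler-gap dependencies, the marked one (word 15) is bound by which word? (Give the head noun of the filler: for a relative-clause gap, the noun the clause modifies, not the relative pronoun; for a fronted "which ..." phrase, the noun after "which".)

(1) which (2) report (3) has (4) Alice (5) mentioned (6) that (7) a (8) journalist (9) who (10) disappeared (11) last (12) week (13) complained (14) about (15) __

The marked gap is the object of the preposition "about" of "complained".
Its filler is the fronted wh-phrase "which report", at word 2.
(The other dependency links word 8 to a gap after word 9.)

2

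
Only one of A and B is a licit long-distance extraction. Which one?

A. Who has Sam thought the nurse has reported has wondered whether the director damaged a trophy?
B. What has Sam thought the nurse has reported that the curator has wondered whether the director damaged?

In B, the wh-phrase is extracted from inside a wh-island (introduced by "whether"), which blocks movement.
In A, the extraction path crosses only that-complement boundaries, which are transparent.
So A is grammatical.

A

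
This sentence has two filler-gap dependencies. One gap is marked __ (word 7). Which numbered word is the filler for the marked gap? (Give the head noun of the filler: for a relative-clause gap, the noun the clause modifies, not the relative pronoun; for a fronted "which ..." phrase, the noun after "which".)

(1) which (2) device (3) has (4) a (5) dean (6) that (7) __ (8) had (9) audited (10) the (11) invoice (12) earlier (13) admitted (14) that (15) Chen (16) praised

The marked gap is inside the relative clause, the subject of "audited".
Its filler is the head noun "dean" (via "that"), at word 5.
(The other dependency links word 2 to a gap after word 16.)

5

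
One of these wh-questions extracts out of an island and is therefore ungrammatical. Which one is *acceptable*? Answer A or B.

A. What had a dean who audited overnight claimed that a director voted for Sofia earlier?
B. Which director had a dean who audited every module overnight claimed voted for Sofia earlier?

B

In A, the wh-phrase is extracted from inside a complex-NP island (relative clause) (introduced by "who"), which blocks movement.
In B, the extraction path crosses only that-complement boundaries, which are transparent.
So B is grammatical.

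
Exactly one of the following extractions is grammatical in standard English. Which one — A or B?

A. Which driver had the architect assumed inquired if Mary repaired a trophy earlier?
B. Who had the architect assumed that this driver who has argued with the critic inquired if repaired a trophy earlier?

A

In B, the wh-phrase is extracted from inside a wh-island (introduced by "if"), which blocks movement.
In A, the extraction path crosses only that-complement boundaries, which are transparent.
So A is grammatical.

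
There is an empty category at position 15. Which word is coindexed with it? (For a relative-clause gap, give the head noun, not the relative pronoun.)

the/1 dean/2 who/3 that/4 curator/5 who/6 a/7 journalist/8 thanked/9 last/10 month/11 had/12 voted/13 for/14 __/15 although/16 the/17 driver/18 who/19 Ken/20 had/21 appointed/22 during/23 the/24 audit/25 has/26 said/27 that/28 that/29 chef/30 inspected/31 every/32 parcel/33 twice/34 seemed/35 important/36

2

The gap at 15 is the prepositional object of "voted", inside a relative clause.
The relative pronoun is "who" (word 3); it is bound by the head noun immediately before it.
Its filler is the head noun "dean", at word 2.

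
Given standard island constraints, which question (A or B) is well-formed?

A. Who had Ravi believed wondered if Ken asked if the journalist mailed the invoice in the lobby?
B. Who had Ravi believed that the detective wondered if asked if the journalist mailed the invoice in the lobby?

A

In B, the wh-phrase is extracted from inside a wh-island (introduced by "if"), which blocks movement.
In A, the extraction path crosses only that-complement boundaries, which are transparent.
So A is grammatical.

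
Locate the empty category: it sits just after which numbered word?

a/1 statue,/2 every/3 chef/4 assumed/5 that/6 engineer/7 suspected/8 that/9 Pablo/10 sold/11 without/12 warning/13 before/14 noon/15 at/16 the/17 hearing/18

11

The displaced element is "a statue" (word 2).
It is linked across 2 clause boundaries (Ø → that).
It functions as the direct object of "sold", so the gap sits immediately after word 11 ("sold").
Base order: Every chef assumed that engineer suspected that Pablo sold a statue without warning before noon at the hearing.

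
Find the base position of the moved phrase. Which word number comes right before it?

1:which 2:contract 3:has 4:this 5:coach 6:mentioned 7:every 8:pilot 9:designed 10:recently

9

The displaced element is "which contract" (word 2).
It is linked across 1 clause boundary (Ø).
It functions as the direct object of "designed", so the gap sits immediately after word 9 ("designed").
Base order: This coach has mentioned every pilot designed which contract recently.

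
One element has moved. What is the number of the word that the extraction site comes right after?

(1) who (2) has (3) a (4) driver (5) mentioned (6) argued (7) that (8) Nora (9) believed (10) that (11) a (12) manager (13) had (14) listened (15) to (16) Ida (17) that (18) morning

The displaced element is "who" (word 1).
It is linked across 1 clause boundary (Ø).
It functions as the subject of "argued", so the gap sits immediately after word 5 ("mentioned").
Base order: A driver has mentioned that who argued that Nora believed that a manager had listened to Ida that morning.

5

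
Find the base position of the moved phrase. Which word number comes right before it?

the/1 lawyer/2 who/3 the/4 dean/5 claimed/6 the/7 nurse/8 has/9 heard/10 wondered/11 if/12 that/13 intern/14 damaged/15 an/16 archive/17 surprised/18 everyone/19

10

The displaced element is "the lawyer" (word 2).
It is linked across 2 clause boundaries (Ø → Ø).
It functions as the subject of "wondered", so the gap sits immediately after word 10 ("heard").
Base order: The dean claimed the nurse has heard that the lawyer wondered if that intern damaged an archive.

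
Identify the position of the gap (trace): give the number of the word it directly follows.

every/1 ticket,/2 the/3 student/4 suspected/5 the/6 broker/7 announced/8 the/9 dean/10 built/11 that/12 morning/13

The displaced element is "every ticket" (word 2).
It is linked across 2 clause boundaries (Ø → Ø).
It functions as the direct object of "built", so the gap sits immediately after word 11 ("built").
Base order: The student suspected the broker announced the dean built every ticket that morning.

11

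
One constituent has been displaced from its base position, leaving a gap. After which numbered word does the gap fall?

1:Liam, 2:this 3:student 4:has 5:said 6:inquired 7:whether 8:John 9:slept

The displaced element is "Liam" (word 1).
It is linked across 1 clause boundary (Ø).
It functions as the subject of "inquired", so the gap sits immediately after word 5 ("said").
Base order: This student has said that Liam inquired whether John slept.

5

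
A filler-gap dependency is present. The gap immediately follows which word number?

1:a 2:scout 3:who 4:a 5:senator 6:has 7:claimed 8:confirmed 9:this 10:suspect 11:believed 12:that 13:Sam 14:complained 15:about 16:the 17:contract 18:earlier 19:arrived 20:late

The displaced element is "a scout" (word 2).
It is linked across 1 clause boundary (Ø).
It functions as the subject of "confirmed", so the gap sits immediately after word 7 ("claimed").
Base order: A senator has claimed that a scout confirmed this suspect believed that Sam complained about the contract earlier.

7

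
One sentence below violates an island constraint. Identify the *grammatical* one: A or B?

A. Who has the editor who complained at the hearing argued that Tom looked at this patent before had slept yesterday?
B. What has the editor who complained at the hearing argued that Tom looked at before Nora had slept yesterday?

In A, the wh-phrase is extracted from inside an adjunct island (introduced by "before"), which blocks movement.
In B, the extraction path crosses only that-complement boundaries, which are transparent.
So B is grammatical.

B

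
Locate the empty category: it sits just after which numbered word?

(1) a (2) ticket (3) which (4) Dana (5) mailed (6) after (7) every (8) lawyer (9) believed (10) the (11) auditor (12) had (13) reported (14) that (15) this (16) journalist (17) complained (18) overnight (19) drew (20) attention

5

The displaced element is "a ticket" (word 2).
It functions as the direct object of "mailed", so the gap sits immediately after word 5 ("mailed").
Base order: Dana mailed a ticket after every lawyer believed the auditor had reported that this journalist complained overnight.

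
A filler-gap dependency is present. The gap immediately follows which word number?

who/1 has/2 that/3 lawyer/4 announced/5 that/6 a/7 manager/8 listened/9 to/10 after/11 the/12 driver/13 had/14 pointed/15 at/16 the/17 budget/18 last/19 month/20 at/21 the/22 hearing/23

The displaced element is "who" (word 1).
It is linked across 1 clause boundary (that).
It functions as the object of the preposition "to" of "listened", so the gap sits immediately after word 10 ("to").
Base order: That lawyer has announced that a manager listened to who after the driver had pointed at the budget last month at the hearing.

10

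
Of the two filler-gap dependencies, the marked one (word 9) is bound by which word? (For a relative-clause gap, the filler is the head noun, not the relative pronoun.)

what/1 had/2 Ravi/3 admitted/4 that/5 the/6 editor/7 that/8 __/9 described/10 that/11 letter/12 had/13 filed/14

7

The marked gap is inside the relative clause, the subject of "described".
Its filler is the head noun "editor" (via "that"), at word 7.
(The other dependency links word 1 to a gap after word 14.)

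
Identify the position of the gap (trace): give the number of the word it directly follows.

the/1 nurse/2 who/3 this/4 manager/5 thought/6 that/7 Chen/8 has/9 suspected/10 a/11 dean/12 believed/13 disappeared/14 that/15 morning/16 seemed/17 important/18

The displaced element is "the nurse" (word 2).
It is linked across 3 clause boundaries (that → Ø → Ø).
It functions as the subject of "disappeared", so the gap sits immediately after word 13 ("believed").
Base order: This manager thought that Chen has suspected a dean believed that the nurse disappeared that morning.

13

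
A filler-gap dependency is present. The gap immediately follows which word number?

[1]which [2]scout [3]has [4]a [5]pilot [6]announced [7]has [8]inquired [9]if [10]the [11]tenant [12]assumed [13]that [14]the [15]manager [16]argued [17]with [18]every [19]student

6

The displaced element is "which scout" (word 2).
It is linked across 1 clause boundary (Ø).
It functions as the subject of "inquired", so the gap sits immediately after word 6 ("announced").
Base order: A pilot has announced that which scout has inquired if the tenant assumed that the manager argued with every student.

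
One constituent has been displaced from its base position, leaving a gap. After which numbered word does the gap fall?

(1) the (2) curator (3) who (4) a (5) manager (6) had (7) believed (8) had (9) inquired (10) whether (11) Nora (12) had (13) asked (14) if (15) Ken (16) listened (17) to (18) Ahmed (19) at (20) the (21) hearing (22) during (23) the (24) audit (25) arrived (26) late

7

The displaced element is "the curator" (word 2).
It is linked across 1 clause boundary (Ø).
It functions as the subject of "inquired", so the gap sits immediately after word 7 ("believed").
Base order: A manager had believed that the curator had inquired whether Nora had asked if Ken listened to Ahmed at the hearing during the audit.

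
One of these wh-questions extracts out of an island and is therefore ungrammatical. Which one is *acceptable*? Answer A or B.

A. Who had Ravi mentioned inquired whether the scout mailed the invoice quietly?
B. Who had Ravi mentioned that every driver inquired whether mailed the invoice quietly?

In B, the wh-phrase is extracted from inside a wh-island (introduced by "whether"), which blocks movement.
In A, the extraction path crosses only that-complement boundaries, which are transparent.
So A is grammatical.

A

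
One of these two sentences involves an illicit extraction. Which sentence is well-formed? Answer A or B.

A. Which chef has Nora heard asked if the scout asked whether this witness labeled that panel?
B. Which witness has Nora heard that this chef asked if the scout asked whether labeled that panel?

In B, the wh-phrase is extracted from inside a wh-island (introduced by "if"), which blocks movement.
In A, the extraction path crosses only that-complement boundaries, which are transparent.
So A is grammatical.

A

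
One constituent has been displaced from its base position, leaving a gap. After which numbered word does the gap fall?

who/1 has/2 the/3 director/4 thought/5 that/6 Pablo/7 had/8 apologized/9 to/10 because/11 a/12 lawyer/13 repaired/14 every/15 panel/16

The displaced element is "who" (word 1).
It is linked across 1 clause boundary (that).
It functions as the object of the preposition "to" of "apologized", so the gap sits immediately after word 10 ("to").
Base order: The director has thought that Pablo had apologized to who because a lawyer repaired every panel.

10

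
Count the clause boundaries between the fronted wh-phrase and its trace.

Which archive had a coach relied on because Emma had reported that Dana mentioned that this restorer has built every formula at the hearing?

0

"which archive" originates inside the matrix clause — no clause boundary is crossed.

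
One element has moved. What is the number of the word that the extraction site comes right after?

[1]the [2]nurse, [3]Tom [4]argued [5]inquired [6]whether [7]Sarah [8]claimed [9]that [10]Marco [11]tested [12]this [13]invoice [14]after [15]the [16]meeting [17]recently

The displaced element is "the nurse" (word 2).
It is linked across 1 clause boundary (Ø).
It functions as the subject of "inquired", so the gap sits immediately after word 4 ("argued").
Base order: Tom argued the nurse inquired whether Sarah claimed that Marco tested this invoice after the meeting recently.

4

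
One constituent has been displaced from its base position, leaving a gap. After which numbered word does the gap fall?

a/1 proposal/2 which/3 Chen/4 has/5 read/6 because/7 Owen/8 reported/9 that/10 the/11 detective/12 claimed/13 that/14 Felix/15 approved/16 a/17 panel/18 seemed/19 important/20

6

The displaced element is "a proposal" (word 2).
It functions as the direct object of "read", so the gap sits immediately after word 6 ("read").
Base order: Chen has read a proposal because Owen reported that the detective claimed that Felix approved a panel.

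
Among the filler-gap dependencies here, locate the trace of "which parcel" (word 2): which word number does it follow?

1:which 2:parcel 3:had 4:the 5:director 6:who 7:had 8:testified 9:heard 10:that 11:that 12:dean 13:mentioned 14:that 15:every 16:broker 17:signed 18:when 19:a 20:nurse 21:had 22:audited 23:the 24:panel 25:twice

The displaced element is "which parcel" (word 2).
It is linked across 2 clause boundaries (that → that).
It functions as the direct object of "signed", so the gap sits immediately after word 17 ("signed").
Base order: The director who had testified had heard that that dean mentioned that every broker signed which parcel when a nurse had audited the panel twice.

17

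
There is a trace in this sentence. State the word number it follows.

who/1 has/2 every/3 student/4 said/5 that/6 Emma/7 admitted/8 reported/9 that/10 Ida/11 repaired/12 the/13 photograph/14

8

The displaced element is "who" (word 1).
It is linked across 2 clause boundaries (that → Ø).
It functions as the subject of "reported", so the gap sits immediately after word 8 ("admitted").
Base order: Every student has said that Emma admitted that who reported that Ida repaired the photograph.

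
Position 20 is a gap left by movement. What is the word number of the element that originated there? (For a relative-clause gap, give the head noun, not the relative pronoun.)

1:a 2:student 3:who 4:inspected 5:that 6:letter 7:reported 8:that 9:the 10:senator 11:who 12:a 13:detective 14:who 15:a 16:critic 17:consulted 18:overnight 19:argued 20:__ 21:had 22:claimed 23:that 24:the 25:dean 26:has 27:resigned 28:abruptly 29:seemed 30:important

The gap at 20 is the subject of "claimed", inside a relative clause.
The relative pronoun is "who" (word 11); it is bound by the head noun immediately before it.
Its filler is the head noun "senator", at word 10.

10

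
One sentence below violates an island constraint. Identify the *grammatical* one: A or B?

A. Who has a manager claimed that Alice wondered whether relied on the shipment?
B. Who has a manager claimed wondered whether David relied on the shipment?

B

In A, the wh-phrase is extracted from inside a wh-island (introduced by "whether"), which blocks movement.
In B, the extraction path crosses only that-complement boundaries, which are transparent.
So B is grammatical.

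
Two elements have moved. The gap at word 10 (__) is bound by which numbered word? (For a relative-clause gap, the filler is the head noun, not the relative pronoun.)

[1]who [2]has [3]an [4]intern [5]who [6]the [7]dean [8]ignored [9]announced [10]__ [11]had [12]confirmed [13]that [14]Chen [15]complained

The marked gap is the subject of "confirmed".
Its filler is the fronted wh-phrase "who", at word 1.
(The other dependency links word 4 to a gap after word 8.)

1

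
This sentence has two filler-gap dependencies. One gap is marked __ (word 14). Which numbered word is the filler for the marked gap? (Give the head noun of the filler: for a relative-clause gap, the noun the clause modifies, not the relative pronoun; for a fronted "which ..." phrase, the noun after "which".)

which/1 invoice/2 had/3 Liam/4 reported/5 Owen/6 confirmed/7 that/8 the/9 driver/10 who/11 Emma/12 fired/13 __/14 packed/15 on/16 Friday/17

The marked gap is inside the relative clause, the direct object of "fired".
Its filler is the head noun "driver" (via "who"), at word 10.
(The other dependency links word 2 to a gap after word 15.)

10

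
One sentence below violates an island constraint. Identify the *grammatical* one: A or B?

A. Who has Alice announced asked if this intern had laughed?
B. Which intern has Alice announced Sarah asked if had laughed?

A

In B, the wh-phrase is extracted from inside a wh-island (introduced by "if"), which blocks movement.
In A, the extraction path crosses only that-complement boundaries, which are transparent.
So A is grammatical.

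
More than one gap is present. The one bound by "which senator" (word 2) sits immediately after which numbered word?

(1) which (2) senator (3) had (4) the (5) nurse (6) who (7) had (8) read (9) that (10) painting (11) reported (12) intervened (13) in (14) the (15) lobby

The displaced element is "which senator" (word 2).
It is linked across 1 clause boundary (Ø).
It functions as the subject of "intervened", so the gap sits immediately after word 11 ("reported").
Base order: The nurse who had read that painting had reported which senator intervened in the lobby.

11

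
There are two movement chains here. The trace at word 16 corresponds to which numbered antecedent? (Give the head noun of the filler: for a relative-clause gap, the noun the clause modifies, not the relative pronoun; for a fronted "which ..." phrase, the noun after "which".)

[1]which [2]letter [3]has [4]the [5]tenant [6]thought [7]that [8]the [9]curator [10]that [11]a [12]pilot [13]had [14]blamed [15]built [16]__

2

The marked gap is the direct object of "built".
Its filler is the fronted wh-phrase "which letter", at word 2.
(The other dependency links word 9 to a gap after word 14.)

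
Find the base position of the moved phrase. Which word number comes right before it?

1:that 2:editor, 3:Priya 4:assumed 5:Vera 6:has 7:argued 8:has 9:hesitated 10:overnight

7

The displaced element is "that editor" (word 2).
It is linked across 2 clause boundaries (Ø → Ø).
It functions as the subject of "hesitated", so the gap sits immediately after word 7 ("argued").
Base order: Priya assumed Vera has argued that editor has hesitated overnight.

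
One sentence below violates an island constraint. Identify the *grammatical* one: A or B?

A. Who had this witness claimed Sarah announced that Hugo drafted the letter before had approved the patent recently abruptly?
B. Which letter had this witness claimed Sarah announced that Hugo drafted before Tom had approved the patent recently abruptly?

B

In A, the wh-phrase is extracted from inside an adjunct island (introduced by "before"), which blocks movement.
In B, the extraction path crosses only that-complement boundaries, which are transparent.
So B is grammatical.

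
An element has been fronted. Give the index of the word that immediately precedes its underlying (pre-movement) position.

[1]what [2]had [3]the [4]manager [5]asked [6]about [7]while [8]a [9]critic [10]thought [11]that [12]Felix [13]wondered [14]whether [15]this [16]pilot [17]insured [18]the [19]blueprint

6

The displaced element is "what" (word 1).
It functions as the object of the preposition "about" of "asked", so the gap sits immediately after word 6 ("about").
Base order: The manager had asked about what while a critic thought that Felix wondered whether this pilot insured the blueprint.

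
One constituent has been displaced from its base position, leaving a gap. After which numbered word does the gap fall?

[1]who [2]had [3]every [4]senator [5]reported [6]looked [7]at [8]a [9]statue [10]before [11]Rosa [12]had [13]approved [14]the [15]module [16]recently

The displaced element is "who" (word 1).
It is linked across 1 clause boundary (Ø).
It functions as the subject of "looked", so the gap sits immediately after word 5 ("reported").
Base order: Every senator had reported who looked at a statue before Rosa had approved the module recently.

5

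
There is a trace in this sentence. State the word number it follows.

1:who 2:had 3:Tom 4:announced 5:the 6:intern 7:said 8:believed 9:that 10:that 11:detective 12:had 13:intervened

7

The displaced element is "who" (word 1).
It is linked across 2 clause boundaries (Ø → Ø).
It functions as the subject of "believed", so the gap sits immediately after word 7 ("said").
Base order: Tom had announced the intern said that who believed that that detective had intervened.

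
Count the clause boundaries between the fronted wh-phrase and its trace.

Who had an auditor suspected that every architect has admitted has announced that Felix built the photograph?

"who" is extracted from the subject of "announced".
Boundaries crossed, outermost first: [that], [Ø] — 2 in total.

2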